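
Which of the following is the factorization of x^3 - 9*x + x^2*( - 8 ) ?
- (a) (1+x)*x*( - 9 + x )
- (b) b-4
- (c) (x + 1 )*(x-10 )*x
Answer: a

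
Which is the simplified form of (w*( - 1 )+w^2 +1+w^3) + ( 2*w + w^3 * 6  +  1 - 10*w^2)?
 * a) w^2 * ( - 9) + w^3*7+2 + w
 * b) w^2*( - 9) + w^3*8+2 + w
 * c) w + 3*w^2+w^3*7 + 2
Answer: a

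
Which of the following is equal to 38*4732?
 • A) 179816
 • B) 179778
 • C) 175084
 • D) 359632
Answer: A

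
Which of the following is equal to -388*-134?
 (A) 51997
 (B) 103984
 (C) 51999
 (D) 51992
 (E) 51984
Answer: D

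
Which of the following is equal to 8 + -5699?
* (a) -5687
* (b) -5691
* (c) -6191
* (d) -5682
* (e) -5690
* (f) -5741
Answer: b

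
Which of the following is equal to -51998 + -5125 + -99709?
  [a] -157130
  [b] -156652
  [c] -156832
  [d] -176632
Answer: c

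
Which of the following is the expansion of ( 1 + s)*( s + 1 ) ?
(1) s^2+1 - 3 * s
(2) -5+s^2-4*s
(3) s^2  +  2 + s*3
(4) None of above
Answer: 4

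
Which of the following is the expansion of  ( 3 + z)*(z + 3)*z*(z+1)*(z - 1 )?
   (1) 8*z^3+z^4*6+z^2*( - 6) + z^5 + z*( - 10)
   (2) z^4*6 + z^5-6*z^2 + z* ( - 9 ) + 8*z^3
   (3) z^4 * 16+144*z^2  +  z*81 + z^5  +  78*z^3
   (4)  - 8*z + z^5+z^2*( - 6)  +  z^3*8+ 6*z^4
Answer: 2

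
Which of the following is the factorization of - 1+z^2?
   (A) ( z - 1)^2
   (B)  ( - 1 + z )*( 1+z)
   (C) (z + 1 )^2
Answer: B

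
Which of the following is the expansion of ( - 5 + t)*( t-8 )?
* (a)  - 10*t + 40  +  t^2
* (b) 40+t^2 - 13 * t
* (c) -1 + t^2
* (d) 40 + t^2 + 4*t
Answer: b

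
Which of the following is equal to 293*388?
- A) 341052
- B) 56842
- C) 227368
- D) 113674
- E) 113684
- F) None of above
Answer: E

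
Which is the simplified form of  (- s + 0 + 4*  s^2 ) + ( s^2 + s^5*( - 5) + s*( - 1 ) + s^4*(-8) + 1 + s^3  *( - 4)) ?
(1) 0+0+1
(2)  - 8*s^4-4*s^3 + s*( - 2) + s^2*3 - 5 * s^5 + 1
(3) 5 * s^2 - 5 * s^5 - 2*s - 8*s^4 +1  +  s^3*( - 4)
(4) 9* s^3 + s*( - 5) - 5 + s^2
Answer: 3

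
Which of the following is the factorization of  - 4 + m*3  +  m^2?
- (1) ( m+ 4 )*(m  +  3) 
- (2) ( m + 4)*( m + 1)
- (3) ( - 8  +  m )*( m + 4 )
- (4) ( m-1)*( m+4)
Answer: 4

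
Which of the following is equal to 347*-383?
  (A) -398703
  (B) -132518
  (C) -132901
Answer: C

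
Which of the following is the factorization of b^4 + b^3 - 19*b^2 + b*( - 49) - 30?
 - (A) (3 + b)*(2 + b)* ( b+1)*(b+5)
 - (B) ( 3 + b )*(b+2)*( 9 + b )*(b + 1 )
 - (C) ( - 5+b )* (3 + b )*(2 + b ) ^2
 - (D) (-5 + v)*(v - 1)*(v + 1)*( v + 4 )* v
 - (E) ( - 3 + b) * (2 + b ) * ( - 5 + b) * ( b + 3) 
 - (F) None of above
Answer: F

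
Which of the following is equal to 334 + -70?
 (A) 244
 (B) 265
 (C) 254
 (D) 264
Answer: D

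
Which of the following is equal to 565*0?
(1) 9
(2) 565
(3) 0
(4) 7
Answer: 3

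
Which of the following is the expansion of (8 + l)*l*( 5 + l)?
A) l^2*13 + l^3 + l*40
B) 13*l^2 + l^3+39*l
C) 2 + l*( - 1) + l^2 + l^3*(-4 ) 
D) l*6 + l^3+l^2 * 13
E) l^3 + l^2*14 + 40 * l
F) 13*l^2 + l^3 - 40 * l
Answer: A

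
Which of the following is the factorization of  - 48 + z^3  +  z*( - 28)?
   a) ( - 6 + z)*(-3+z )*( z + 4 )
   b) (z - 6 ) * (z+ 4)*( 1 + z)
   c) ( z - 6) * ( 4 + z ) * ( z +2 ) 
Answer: c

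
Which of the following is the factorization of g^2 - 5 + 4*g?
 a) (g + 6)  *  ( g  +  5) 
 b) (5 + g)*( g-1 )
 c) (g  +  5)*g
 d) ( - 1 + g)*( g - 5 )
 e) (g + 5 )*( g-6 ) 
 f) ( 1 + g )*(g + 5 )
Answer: b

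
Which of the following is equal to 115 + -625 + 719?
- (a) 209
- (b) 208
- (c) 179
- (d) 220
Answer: a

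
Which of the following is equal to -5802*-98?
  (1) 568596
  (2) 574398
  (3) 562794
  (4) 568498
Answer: 1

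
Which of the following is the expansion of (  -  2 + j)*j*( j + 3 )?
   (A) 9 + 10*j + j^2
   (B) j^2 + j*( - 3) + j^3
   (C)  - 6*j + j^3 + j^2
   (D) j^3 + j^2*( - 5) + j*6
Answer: C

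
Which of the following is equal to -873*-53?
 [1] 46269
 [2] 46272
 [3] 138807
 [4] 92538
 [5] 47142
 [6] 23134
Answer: 1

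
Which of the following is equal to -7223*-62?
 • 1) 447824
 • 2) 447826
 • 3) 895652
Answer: 2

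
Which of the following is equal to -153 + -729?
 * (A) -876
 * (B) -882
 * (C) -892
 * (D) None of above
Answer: B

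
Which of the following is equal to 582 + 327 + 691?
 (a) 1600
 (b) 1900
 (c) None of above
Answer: a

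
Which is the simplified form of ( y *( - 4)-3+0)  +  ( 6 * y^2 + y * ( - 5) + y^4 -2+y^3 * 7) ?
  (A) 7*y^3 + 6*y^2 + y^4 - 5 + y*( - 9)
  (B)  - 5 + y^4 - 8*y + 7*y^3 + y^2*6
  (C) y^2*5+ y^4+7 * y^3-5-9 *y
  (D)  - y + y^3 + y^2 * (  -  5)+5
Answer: A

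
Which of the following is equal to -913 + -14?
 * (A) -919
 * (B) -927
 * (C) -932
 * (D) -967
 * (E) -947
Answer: B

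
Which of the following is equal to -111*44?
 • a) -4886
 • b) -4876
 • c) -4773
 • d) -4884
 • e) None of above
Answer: d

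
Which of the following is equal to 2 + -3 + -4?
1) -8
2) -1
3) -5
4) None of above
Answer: 3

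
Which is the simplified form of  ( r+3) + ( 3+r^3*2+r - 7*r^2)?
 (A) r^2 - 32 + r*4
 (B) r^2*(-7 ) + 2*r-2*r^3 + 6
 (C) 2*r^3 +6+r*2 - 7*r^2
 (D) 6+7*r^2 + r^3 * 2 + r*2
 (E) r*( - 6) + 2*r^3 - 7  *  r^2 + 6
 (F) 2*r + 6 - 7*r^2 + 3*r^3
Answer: C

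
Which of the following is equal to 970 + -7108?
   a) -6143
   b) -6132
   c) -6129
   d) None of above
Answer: d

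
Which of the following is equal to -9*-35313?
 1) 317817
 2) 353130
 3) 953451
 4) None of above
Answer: 1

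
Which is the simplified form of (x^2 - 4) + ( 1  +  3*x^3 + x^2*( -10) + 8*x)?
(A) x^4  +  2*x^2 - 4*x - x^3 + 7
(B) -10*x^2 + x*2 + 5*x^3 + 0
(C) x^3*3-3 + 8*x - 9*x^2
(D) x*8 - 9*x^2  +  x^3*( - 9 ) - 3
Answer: C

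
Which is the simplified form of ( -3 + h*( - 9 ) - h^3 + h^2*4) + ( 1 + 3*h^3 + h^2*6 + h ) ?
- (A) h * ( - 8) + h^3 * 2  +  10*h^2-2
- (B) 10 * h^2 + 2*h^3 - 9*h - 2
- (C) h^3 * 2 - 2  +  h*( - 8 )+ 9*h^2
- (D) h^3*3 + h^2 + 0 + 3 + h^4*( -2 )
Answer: A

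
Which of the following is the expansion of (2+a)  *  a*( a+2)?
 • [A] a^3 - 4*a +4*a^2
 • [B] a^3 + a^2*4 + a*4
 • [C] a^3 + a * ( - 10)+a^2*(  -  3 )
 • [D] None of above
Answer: B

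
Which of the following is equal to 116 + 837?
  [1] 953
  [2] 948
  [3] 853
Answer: 1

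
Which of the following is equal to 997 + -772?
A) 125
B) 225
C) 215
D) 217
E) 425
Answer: B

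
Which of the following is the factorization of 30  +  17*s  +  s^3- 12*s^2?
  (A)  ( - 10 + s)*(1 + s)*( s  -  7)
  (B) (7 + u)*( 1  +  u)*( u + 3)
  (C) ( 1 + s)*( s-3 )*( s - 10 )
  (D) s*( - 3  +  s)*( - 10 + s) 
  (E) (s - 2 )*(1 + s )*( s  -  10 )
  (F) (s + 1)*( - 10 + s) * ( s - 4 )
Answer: C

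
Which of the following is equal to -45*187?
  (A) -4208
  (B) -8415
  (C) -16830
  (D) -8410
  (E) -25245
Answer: B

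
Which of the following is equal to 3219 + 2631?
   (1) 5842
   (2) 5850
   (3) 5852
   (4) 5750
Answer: 2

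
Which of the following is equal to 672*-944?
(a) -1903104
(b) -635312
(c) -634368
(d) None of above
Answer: c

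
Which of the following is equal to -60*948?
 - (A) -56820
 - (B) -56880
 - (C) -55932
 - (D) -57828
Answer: B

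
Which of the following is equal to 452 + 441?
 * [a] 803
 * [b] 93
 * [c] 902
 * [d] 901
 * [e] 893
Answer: e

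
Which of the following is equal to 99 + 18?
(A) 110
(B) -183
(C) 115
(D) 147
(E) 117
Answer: E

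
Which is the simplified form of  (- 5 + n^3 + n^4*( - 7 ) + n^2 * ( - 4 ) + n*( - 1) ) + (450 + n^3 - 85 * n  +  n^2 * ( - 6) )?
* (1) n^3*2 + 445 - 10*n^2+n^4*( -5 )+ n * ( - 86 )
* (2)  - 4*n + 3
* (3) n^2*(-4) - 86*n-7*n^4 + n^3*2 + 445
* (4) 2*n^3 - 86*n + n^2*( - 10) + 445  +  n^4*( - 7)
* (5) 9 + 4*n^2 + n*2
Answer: 4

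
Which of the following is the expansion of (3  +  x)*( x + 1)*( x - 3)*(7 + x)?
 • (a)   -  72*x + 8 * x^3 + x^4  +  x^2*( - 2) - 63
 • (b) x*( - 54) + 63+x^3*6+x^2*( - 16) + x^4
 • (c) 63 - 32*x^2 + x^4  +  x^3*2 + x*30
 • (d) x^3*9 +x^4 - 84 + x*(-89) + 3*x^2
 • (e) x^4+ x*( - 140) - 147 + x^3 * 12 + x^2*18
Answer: a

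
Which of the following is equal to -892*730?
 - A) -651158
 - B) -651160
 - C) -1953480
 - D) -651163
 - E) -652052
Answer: B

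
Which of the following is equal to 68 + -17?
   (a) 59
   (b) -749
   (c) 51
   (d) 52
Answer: c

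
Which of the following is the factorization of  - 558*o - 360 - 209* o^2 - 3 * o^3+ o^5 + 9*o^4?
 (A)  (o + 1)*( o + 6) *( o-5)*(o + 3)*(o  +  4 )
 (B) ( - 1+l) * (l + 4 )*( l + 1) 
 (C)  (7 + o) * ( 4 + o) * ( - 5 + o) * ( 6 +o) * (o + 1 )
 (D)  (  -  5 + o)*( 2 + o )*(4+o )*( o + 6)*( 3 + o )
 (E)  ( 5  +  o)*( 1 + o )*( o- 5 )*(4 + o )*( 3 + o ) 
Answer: A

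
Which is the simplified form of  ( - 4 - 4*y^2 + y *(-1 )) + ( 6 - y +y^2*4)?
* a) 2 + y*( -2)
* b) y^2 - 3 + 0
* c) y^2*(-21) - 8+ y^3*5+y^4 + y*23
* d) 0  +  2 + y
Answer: a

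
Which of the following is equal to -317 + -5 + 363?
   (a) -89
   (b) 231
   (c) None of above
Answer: c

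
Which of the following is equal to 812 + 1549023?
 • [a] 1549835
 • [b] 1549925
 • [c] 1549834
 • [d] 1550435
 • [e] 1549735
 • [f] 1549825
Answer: a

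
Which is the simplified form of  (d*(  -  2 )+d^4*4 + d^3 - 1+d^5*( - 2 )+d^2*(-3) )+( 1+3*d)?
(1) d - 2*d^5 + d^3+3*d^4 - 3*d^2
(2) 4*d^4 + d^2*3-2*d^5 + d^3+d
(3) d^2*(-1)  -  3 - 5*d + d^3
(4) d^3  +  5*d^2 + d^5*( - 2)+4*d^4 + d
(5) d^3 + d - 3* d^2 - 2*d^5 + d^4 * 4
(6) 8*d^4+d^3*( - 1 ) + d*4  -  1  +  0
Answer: 5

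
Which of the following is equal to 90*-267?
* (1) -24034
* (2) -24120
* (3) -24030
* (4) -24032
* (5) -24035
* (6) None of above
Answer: 3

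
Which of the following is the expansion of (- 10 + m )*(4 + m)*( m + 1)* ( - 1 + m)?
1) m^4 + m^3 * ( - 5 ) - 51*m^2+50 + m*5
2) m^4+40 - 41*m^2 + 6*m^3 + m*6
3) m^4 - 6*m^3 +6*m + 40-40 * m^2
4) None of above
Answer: 4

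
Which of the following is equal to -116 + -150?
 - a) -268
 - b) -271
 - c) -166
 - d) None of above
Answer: d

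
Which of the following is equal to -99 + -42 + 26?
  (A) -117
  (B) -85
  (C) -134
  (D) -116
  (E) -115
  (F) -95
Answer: E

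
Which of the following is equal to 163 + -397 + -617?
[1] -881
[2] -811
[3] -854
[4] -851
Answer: 4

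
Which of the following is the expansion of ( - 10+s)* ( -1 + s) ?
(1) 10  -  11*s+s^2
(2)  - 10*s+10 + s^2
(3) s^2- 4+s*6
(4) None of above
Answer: 1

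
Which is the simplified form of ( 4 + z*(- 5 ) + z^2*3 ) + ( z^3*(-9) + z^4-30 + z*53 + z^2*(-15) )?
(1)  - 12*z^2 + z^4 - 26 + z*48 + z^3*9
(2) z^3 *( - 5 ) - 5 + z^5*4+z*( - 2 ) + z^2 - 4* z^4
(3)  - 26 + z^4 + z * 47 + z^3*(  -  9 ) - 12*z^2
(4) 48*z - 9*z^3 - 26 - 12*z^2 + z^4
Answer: 4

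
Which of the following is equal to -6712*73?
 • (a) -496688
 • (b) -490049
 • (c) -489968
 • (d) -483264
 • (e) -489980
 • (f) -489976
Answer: f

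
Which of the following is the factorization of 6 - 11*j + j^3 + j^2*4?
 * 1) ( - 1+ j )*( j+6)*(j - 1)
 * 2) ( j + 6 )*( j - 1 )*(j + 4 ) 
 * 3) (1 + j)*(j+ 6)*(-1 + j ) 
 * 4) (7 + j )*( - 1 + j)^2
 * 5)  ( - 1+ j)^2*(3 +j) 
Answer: 1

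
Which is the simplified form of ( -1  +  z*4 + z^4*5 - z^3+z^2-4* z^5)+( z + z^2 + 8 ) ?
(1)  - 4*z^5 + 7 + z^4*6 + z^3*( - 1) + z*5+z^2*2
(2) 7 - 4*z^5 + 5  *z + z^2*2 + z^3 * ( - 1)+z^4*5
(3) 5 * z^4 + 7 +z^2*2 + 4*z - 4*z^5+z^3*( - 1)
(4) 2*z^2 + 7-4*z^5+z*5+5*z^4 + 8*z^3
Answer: 2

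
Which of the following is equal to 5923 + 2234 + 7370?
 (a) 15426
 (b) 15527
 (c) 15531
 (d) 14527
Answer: b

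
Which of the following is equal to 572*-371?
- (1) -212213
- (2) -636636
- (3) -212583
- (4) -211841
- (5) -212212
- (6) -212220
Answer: 5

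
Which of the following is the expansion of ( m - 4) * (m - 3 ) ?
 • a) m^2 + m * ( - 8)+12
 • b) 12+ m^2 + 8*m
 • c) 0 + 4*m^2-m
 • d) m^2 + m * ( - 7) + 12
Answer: d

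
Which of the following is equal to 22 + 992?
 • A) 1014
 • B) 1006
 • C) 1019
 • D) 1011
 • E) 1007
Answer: A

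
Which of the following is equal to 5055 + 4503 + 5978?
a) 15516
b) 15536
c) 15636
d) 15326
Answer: b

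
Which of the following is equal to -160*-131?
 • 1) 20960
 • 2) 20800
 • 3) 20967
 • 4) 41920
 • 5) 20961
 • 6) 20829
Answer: 1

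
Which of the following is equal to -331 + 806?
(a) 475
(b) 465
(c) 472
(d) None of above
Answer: a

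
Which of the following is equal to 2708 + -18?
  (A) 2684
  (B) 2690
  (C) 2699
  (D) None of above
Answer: B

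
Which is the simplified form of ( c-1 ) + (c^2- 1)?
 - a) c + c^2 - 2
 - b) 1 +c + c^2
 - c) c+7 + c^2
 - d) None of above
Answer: a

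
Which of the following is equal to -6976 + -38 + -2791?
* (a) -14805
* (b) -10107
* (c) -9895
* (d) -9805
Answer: d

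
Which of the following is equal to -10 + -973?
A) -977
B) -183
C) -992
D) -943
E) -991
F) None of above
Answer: F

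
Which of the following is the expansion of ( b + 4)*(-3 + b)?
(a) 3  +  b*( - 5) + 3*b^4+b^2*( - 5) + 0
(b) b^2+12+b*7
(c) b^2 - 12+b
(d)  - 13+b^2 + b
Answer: c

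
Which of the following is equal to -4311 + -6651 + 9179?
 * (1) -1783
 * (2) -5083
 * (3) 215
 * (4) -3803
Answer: 1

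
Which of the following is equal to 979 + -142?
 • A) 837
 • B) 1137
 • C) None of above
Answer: A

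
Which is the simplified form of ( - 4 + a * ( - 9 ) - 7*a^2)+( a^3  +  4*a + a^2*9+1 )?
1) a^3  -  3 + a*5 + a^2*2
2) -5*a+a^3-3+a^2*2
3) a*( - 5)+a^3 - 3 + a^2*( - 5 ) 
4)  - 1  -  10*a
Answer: 2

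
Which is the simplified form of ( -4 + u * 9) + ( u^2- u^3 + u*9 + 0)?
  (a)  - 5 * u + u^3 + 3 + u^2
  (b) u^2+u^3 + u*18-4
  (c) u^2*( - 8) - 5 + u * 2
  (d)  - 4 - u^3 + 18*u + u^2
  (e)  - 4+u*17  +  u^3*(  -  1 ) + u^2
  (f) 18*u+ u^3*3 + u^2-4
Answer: d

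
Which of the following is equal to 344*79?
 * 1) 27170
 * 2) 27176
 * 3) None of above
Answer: 2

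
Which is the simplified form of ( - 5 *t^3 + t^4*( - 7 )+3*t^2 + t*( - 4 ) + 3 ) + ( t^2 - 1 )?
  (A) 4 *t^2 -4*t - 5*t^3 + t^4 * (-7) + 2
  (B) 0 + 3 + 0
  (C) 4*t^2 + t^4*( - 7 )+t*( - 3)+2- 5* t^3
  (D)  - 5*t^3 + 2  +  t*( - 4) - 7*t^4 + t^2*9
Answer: A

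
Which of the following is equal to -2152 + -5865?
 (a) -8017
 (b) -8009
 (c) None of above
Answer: a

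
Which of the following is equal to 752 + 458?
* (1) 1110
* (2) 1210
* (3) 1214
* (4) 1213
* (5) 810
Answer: 2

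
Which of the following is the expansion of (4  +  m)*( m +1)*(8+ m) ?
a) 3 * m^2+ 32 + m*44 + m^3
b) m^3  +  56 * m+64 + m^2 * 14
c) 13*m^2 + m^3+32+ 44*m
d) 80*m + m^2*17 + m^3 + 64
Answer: c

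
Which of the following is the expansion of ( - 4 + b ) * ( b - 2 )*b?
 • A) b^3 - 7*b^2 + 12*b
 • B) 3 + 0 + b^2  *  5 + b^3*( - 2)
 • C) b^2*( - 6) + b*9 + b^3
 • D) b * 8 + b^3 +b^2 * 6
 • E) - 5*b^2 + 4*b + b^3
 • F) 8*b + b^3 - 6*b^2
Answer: F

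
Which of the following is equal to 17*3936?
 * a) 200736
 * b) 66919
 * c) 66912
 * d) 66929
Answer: c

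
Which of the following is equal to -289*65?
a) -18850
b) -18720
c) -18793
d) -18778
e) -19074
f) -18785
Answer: f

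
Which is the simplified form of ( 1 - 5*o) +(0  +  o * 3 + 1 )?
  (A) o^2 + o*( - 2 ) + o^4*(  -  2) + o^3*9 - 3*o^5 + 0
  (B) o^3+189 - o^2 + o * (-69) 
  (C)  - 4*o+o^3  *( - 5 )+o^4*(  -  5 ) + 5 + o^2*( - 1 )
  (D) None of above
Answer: D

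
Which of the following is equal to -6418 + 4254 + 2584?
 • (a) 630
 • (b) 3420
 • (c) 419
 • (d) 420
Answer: d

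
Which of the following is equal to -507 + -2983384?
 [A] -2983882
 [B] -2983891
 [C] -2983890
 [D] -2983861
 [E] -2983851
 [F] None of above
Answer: B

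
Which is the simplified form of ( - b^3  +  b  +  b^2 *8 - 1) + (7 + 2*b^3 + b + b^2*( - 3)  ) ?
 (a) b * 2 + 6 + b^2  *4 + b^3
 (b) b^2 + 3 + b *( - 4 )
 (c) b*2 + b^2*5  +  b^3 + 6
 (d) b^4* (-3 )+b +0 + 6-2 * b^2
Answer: c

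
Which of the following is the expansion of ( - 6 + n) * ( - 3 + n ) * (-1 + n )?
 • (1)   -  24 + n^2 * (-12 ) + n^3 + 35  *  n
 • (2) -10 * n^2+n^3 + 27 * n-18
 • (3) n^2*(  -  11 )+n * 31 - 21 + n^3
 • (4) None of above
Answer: 2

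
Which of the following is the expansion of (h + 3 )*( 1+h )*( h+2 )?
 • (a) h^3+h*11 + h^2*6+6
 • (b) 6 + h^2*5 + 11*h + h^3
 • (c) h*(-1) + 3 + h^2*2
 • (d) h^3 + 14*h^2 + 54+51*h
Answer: a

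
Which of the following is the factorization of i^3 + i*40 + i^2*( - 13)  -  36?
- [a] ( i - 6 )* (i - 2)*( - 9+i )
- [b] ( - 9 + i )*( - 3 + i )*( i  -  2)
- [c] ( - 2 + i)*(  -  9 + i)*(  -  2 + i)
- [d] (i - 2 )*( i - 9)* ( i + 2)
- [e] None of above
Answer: c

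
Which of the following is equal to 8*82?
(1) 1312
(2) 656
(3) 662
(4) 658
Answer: 2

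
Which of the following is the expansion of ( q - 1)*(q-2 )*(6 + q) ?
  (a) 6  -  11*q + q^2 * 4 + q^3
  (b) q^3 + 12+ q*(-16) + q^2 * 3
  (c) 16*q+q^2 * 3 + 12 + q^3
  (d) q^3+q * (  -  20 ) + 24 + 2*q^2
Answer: b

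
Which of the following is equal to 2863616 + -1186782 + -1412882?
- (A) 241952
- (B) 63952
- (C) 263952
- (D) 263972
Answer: C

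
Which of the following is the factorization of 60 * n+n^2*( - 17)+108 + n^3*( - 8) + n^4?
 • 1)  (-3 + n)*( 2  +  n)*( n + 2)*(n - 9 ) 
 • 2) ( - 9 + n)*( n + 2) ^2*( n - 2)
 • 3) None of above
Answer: 1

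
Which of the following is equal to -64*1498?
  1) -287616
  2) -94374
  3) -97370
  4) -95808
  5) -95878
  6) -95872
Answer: 6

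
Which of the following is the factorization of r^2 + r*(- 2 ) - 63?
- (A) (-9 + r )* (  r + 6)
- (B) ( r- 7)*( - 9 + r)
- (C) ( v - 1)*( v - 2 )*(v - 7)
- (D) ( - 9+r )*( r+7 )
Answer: D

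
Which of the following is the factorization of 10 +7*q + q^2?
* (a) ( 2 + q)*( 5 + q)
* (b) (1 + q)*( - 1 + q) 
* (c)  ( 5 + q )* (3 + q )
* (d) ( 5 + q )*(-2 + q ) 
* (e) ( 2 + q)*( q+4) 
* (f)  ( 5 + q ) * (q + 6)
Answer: a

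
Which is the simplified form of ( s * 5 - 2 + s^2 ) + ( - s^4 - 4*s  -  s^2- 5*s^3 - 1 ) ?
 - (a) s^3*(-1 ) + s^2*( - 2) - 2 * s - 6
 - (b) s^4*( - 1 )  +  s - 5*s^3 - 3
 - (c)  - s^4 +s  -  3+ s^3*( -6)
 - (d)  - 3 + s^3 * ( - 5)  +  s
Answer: b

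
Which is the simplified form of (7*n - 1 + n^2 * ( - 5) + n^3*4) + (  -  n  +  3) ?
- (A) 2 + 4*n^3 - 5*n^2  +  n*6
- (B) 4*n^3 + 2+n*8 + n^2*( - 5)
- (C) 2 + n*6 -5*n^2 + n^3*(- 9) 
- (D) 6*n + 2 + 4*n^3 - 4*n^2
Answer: A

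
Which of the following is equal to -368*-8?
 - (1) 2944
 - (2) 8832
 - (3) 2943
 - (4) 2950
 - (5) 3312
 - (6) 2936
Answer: 1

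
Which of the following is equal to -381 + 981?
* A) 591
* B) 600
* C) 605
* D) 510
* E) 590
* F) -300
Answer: B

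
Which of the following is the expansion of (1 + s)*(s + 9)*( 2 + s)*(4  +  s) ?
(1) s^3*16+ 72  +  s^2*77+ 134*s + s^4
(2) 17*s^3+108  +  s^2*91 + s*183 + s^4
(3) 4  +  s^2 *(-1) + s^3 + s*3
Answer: 1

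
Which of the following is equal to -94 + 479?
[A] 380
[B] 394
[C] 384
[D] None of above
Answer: D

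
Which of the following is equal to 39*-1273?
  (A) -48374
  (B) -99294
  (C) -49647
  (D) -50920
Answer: C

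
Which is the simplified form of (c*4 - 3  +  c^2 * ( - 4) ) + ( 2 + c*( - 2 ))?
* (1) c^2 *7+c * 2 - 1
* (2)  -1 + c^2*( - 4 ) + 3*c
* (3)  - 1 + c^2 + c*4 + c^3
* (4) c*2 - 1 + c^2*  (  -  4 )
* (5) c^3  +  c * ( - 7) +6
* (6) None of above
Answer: 4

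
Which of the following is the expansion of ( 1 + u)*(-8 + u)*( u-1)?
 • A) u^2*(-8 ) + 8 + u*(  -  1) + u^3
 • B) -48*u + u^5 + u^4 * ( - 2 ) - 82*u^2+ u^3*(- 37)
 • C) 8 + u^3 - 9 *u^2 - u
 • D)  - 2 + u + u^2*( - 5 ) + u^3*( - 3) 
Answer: A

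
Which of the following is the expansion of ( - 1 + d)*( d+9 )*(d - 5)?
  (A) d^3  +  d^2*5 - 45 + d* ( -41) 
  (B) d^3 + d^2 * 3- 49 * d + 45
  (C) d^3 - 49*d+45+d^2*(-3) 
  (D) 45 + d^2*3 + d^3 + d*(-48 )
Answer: B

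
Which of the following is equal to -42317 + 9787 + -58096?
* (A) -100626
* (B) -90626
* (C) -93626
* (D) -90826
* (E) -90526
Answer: B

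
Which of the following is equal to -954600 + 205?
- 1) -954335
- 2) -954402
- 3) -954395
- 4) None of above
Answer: 3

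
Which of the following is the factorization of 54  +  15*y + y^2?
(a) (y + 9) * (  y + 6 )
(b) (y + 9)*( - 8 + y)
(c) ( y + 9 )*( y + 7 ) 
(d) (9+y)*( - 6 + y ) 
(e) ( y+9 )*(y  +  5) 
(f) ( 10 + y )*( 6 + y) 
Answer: a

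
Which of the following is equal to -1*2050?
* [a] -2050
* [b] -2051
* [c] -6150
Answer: a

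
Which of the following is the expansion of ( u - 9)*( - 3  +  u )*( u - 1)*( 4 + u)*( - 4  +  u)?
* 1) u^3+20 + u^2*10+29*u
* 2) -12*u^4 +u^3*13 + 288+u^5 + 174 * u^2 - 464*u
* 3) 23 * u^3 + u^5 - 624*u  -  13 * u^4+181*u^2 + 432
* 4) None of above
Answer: 3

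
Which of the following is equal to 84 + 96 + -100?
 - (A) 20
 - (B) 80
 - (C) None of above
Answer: B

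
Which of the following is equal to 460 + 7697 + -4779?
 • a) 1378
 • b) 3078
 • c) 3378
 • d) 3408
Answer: c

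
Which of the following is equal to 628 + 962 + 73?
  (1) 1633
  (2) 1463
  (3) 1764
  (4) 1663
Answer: 4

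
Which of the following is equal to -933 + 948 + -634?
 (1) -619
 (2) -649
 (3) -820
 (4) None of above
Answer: 1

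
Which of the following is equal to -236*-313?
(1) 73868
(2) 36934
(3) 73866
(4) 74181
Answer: 1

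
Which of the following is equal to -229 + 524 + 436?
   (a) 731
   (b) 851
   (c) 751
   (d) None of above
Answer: a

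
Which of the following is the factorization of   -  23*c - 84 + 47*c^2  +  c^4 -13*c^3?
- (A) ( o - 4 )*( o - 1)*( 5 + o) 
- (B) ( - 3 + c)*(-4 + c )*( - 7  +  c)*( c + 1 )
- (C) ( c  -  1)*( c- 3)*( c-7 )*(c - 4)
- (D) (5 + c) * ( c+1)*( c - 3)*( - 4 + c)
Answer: B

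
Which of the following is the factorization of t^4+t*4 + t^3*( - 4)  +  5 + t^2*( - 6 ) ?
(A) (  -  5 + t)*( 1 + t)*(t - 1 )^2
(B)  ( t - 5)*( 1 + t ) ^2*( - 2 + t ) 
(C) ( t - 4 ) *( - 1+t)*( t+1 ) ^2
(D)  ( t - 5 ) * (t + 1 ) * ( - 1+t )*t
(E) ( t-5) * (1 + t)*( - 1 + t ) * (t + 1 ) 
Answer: E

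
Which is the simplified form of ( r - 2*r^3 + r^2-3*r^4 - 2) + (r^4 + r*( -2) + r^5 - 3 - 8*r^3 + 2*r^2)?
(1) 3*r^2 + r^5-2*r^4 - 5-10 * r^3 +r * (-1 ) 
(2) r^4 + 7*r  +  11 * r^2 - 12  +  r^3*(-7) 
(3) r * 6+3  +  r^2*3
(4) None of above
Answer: 1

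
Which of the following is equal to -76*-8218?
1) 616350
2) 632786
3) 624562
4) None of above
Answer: 4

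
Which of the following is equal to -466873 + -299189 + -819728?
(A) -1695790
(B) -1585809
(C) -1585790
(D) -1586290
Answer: C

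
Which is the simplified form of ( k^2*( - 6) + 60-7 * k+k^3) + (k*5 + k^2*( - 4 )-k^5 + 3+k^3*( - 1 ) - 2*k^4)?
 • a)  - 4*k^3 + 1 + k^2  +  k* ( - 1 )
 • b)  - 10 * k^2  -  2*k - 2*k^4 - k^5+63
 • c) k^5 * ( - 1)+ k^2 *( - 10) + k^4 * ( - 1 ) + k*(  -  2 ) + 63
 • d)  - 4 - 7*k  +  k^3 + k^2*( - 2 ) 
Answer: b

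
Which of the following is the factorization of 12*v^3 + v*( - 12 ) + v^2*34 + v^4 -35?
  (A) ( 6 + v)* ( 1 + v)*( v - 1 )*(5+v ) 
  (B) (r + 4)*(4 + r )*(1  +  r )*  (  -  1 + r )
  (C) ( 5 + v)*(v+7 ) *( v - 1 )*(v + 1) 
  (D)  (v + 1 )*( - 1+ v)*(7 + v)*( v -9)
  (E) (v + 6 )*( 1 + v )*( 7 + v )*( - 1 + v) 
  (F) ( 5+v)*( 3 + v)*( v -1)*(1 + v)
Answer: C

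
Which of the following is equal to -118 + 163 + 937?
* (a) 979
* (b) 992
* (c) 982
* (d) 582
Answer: c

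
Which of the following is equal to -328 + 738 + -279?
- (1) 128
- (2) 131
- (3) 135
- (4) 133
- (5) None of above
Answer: 2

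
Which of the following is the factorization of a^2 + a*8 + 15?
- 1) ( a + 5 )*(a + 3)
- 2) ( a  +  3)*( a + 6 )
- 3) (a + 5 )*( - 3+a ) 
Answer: 1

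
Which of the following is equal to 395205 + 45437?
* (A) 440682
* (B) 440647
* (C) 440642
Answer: C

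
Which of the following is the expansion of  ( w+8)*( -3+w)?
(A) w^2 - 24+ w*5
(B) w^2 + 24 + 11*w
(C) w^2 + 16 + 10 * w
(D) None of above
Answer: A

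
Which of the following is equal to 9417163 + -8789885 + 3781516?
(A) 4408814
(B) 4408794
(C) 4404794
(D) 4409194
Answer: B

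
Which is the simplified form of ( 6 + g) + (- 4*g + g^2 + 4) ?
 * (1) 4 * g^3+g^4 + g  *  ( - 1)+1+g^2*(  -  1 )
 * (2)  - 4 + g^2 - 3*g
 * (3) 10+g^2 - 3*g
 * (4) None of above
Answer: 3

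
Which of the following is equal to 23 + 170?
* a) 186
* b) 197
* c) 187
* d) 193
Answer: d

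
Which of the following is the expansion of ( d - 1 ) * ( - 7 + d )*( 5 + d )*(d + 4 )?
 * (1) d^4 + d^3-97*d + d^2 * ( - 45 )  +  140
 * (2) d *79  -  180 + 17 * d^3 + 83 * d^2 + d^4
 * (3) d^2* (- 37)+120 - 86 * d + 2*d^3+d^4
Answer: 1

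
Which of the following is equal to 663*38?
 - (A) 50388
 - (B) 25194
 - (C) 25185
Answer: B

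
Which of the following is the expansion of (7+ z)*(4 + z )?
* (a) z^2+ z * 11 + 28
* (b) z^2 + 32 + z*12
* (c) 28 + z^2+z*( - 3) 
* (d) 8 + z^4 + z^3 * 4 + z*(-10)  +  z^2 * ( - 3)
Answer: a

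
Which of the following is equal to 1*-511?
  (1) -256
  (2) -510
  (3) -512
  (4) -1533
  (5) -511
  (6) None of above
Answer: 5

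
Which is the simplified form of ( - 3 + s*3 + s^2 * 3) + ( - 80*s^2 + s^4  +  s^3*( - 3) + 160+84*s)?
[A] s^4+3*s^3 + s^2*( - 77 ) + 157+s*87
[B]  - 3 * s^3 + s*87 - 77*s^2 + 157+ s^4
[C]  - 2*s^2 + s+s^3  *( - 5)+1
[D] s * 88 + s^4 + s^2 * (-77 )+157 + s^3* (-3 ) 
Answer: B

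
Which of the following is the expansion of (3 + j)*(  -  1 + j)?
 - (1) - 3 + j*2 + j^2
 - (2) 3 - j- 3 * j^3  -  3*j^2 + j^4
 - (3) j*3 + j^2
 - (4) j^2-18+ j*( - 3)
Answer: 1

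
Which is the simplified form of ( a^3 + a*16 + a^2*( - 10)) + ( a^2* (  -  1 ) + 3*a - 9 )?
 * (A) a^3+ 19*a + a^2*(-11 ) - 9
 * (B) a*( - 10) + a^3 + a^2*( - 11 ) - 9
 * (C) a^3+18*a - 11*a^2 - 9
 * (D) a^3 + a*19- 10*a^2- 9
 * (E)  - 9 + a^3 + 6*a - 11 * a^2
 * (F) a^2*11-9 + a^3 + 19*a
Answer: A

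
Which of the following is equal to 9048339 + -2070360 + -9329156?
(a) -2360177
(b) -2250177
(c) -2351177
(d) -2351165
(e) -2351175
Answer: c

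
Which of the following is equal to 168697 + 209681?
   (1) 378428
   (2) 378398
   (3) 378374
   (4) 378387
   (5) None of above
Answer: 5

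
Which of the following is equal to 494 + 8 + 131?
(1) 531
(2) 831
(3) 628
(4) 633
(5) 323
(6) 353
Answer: 4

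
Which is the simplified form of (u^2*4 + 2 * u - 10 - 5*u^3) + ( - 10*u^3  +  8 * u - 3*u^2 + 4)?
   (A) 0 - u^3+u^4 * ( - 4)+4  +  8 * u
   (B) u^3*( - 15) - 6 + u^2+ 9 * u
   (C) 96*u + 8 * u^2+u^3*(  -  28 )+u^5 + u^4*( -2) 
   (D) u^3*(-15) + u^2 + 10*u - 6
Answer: D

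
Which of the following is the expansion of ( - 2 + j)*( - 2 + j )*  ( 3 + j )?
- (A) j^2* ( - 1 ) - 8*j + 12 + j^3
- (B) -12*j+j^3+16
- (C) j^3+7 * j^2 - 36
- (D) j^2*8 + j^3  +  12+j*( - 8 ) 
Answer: A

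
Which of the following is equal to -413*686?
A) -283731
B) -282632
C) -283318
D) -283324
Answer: C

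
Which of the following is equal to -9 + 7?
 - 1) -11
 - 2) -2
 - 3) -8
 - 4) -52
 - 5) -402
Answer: 2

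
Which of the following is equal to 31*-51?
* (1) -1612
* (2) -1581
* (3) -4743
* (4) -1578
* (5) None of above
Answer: 2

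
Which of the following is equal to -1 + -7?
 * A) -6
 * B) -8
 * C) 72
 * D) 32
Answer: B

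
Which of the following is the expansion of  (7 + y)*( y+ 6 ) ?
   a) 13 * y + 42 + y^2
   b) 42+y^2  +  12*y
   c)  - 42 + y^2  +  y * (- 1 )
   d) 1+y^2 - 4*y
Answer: a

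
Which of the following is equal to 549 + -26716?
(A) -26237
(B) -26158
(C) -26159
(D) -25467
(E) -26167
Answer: E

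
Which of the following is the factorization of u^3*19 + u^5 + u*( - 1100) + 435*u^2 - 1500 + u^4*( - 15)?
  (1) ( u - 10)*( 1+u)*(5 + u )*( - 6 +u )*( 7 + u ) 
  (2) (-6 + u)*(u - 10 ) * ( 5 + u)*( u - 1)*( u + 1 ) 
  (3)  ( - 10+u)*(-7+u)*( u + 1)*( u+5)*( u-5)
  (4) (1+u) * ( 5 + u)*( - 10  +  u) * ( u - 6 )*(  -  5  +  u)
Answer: 4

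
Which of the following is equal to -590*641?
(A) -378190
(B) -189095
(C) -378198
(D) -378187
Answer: A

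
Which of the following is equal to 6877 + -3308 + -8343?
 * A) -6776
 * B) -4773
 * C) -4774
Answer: C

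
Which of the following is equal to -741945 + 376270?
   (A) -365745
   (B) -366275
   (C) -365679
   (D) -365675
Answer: D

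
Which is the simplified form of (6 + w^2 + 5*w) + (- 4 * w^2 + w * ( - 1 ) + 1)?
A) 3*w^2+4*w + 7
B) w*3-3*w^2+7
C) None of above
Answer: C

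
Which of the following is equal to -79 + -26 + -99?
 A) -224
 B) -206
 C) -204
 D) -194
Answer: C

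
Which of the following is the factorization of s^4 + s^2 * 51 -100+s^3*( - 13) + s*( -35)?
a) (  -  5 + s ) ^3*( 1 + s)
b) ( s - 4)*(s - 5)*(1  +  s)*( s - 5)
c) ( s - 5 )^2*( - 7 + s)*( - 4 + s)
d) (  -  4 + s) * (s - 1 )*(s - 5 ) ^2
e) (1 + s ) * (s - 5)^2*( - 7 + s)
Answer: b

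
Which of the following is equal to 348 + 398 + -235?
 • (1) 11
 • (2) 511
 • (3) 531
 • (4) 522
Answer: 2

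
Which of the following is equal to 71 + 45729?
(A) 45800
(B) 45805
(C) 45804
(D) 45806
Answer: A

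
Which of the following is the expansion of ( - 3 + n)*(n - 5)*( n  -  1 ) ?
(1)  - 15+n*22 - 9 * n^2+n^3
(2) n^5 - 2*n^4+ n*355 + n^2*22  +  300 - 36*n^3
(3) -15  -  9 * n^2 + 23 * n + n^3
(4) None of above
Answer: 3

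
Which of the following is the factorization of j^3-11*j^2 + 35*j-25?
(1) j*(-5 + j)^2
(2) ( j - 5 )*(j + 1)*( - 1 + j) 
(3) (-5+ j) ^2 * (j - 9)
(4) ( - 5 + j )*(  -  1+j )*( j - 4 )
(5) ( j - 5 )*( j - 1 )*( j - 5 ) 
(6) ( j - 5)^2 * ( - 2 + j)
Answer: 5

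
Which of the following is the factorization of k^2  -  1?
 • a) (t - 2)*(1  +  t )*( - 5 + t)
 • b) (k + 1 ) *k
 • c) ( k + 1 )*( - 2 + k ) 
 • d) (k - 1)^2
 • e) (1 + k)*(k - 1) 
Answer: e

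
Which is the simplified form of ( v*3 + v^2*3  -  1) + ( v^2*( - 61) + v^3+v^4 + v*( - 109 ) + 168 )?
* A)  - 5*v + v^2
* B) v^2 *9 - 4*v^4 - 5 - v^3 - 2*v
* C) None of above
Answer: C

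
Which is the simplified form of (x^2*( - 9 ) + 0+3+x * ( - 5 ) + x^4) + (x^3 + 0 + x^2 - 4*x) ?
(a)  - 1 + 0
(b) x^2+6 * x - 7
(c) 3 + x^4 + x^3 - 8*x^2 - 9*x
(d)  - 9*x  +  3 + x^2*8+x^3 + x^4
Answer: c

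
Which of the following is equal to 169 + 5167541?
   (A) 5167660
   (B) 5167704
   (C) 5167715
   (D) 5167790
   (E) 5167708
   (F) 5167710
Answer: F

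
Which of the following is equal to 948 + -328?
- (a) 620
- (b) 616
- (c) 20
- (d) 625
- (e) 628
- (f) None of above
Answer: a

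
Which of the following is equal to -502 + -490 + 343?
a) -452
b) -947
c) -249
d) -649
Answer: d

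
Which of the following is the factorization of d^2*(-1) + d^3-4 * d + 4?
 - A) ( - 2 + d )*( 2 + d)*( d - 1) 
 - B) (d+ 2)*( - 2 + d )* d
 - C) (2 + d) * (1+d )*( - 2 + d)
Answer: A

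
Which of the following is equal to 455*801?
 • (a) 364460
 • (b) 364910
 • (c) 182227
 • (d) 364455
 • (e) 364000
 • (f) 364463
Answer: d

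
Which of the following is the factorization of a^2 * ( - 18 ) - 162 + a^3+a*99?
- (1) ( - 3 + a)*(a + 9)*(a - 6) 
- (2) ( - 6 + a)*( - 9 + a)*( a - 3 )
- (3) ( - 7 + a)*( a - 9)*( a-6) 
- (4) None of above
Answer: 2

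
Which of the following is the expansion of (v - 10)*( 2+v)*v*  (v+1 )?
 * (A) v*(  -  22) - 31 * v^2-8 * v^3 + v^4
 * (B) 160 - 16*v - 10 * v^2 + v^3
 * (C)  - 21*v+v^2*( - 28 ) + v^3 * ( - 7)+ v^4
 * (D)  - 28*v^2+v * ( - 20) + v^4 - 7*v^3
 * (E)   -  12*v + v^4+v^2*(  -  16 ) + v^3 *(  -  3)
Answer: D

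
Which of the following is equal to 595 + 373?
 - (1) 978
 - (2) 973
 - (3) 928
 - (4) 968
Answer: 4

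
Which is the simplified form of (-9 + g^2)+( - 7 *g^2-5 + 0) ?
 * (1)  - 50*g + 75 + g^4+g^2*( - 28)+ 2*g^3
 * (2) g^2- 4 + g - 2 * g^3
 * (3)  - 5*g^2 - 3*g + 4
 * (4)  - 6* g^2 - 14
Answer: 4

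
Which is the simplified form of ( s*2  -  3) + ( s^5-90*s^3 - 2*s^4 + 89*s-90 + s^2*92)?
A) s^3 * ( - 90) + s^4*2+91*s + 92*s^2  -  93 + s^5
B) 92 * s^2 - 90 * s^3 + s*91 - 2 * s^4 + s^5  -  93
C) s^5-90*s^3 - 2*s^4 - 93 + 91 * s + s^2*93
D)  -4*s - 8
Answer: B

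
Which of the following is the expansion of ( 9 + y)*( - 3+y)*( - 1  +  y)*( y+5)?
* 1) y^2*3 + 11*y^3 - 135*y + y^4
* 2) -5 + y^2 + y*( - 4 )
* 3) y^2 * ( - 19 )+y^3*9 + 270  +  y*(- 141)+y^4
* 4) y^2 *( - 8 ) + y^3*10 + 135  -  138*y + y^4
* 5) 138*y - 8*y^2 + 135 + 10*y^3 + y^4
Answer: 4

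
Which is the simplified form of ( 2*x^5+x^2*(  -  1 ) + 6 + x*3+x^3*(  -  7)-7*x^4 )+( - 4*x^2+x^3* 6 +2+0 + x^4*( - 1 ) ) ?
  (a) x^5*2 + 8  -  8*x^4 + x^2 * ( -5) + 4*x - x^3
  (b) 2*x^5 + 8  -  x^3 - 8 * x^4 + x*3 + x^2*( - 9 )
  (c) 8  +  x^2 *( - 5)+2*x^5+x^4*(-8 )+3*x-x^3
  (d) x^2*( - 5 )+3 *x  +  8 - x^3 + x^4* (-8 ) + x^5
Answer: c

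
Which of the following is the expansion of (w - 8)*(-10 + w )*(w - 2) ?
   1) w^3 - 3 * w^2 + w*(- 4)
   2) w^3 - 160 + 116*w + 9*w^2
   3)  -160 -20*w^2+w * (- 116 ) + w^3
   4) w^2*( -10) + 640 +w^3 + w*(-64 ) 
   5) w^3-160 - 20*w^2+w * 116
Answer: 5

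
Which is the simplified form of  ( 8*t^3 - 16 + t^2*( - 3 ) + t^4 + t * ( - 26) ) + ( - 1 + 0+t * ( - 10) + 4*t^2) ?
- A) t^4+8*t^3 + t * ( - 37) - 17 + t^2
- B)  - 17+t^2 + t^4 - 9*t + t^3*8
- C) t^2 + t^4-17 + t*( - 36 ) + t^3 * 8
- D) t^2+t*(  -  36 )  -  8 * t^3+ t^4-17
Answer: C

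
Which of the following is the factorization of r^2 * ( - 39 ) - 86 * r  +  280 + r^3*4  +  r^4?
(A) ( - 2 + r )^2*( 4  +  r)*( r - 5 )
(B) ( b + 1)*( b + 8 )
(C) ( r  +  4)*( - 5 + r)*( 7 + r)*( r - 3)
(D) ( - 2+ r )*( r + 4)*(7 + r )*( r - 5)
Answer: D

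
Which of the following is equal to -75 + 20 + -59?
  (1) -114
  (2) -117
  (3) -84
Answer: 1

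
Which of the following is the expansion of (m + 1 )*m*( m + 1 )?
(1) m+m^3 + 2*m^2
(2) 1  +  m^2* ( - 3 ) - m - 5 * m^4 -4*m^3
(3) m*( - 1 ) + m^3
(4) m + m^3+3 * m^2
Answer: 1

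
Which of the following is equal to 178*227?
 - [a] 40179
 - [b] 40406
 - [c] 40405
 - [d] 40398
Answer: b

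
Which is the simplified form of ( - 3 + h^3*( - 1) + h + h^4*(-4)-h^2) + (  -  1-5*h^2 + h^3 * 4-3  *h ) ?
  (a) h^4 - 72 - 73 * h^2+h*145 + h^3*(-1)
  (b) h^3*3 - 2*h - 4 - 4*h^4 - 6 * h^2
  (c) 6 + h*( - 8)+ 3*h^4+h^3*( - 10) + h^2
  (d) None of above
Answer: b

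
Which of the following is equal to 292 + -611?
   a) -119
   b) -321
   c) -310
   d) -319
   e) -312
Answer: d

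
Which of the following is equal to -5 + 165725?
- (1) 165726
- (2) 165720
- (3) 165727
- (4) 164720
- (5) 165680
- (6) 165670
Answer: 2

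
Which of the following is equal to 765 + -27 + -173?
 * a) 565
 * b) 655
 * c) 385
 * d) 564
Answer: a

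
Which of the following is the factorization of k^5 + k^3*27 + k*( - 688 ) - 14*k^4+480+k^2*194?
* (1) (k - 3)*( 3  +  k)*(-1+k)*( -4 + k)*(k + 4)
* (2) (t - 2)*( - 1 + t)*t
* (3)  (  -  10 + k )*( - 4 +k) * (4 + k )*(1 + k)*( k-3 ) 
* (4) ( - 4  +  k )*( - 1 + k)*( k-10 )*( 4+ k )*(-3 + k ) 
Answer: 4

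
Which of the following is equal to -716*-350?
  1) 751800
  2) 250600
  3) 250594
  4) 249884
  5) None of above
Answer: 2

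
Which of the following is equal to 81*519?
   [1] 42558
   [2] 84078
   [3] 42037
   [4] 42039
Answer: 4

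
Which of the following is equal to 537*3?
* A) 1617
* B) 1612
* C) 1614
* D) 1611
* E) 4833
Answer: D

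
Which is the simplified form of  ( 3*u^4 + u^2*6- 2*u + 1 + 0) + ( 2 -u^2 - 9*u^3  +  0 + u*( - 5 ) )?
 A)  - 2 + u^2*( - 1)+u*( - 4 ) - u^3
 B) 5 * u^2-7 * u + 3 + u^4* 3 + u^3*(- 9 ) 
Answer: B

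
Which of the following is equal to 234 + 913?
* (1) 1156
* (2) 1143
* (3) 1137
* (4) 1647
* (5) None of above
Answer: 5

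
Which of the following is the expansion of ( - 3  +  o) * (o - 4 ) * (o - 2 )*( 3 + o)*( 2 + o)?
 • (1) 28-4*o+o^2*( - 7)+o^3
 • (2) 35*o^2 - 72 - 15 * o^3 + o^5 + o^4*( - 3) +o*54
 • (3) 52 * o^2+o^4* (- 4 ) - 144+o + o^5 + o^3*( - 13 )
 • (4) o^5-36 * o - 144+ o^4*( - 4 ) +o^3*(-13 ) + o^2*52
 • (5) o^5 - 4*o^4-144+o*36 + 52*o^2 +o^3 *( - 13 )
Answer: 5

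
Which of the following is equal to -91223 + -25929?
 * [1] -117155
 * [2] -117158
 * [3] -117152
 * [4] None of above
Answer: 3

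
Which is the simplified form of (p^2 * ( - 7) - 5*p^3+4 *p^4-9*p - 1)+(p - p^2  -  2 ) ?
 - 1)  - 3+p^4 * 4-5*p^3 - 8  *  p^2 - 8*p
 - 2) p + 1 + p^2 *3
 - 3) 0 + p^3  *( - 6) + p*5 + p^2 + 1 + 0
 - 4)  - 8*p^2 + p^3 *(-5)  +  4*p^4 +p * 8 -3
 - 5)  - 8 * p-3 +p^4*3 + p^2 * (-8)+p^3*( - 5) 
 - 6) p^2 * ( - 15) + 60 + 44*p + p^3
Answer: 1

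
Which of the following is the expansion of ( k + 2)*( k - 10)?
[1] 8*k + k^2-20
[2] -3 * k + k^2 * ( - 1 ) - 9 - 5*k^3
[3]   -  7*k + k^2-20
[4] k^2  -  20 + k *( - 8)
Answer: 4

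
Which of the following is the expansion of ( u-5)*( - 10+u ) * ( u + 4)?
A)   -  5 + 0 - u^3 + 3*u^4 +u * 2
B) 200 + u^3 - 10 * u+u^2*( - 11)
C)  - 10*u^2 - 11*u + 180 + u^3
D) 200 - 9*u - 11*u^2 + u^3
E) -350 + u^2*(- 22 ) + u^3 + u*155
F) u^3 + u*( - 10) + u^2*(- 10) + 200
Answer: B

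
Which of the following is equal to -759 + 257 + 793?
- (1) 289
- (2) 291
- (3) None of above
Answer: 2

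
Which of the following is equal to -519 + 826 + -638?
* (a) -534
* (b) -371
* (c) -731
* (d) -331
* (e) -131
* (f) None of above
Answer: d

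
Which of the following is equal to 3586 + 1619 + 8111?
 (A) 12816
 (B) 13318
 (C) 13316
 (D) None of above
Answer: C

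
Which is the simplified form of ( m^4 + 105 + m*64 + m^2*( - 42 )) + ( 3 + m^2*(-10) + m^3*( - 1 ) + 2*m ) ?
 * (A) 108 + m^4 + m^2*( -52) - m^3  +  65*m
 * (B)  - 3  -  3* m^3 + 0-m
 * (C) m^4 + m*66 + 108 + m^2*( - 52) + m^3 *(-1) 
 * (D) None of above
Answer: C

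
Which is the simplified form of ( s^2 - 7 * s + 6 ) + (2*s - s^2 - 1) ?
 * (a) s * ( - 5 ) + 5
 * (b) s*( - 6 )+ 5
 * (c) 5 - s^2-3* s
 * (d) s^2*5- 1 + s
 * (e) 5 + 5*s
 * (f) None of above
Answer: a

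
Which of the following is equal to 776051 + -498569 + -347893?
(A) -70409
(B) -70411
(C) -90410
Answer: B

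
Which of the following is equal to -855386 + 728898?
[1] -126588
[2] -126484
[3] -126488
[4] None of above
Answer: 3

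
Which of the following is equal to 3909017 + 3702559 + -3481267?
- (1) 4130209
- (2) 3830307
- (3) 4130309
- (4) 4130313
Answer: 3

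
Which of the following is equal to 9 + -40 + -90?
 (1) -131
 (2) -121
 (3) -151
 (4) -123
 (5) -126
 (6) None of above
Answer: 2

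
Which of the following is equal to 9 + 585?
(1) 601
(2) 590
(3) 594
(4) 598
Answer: 3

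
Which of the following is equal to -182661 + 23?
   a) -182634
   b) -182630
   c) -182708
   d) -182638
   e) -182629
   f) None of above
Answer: d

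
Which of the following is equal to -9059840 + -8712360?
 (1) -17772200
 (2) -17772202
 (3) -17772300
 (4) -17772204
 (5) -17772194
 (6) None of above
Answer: 1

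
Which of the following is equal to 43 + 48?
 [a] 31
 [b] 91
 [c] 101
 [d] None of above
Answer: b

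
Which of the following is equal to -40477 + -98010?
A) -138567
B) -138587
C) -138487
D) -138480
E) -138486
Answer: C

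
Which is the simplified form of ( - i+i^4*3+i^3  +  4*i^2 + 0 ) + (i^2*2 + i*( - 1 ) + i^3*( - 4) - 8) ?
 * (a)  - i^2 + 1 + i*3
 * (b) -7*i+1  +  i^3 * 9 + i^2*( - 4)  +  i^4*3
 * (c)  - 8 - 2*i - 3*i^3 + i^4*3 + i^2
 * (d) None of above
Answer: d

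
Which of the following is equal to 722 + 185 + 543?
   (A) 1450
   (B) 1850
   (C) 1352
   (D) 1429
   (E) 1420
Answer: A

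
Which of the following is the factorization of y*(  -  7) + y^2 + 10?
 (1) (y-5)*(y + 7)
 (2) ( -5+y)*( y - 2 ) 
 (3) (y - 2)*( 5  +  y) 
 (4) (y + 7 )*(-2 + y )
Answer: 2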